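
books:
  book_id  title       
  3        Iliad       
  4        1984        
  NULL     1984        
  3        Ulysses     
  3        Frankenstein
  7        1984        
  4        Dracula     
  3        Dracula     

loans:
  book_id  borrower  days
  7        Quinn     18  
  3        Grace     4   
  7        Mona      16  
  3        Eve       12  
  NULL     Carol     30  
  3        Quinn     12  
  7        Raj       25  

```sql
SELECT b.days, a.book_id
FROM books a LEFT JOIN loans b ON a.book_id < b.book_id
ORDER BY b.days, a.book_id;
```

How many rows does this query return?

LEFT JOIN keeps every row from `books`; unmatched rows get NULL for `loans`'s columns.
Matching on a.book_id < b.book_id. A NULL in a compared column never satisfies the condition.
- a row (book_id=3): matches 3 b row(s) → 3 output row(s).
- a row (book_id=4): matches 3 b row(s) → 3 output row(s).
- a row (book_id=NULL): no match → kept, b columns NULL.
- a row (book_id=3): matches 3 b row(s) → 3 output row(s).
- a row (book_id=3): matches 3 b row(s) → 3 output row(s).
- a row (book_id=7): no match → kept, b columns NULL.
- a row (book_id=4): matches 3 b row(s) → 3 output row(s).
- a row (book_id=3): matches 3 b row(s) → 3 output row(s).
Total: 18 matched + 2 padded = 20 rows.

20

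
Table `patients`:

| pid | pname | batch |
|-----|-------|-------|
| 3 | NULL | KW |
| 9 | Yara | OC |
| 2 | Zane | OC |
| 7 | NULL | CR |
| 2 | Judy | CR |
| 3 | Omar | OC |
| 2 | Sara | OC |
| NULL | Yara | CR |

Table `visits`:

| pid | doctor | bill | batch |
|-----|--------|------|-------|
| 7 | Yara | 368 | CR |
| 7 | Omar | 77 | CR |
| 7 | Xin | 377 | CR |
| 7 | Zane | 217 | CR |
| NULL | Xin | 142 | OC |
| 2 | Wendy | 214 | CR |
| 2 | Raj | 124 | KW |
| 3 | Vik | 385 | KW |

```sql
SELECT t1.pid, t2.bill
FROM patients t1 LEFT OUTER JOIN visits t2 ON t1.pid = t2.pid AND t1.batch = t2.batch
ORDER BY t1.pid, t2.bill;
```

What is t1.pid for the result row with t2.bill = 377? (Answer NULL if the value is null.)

7

LEFT JOIN keeps every row from `patients`; unmatched rows get NULL for `visits`'s columns.
Matching on t1.pid = t2.pid AND t1.batch = t2.batch. A NULL in a compared column never satisfies the condition.
- pid=3, batch=KW: 1 matching t2 row(s), so 1 row(s) emitted.
- pid=9, batch=OC: no t2 row matches, row kept with t2 columns NULL.
- pid=2, batch=OC: no t2 row matches, row kept with t2 columns NULL.
- pid=7, batch=CR: 4 matching t2 row(s), so 4 row(s) emitted.
- pid=2, batch=CR: 1 matching t2 row(s), so 1 row(s) emitted.
- pid=3, batch=OC: no t2 row matches, row kept with t2 columns NULL.
- pid=2, batch=OC: no t2 row matches, row kept with t2 columns NULL.
- pid=NULL, batch=CR: no t2 row matches, row kept with t2 columns NULL.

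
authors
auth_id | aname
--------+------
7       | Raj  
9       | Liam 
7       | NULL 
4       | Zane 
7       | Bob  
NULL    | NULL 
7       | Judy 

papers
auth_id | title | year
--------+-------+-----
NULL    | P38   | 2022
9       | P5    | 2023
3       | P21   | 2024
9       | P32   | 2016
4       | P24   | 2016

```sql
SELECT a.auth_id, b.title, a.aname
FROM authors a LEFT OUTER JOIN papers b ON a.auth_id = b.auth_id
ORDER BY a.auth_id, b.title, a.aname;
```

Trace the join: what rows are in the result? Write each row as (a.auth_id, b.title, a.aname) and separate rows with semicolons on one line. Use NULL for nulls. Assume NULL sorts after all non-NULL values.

(4, P24, Zane); (7, NULL, Bob); (7, NULL, Judy); (7, NULL, Raj); (7, NULL, NULL); (9, P32, Liam); (9, P5, Liam); (NULL, NULL, NULL)

LEFT JOIN keeps every row from `authors`; unmatched rows get NULL for `papers`'s columns.
Matching on a.auth_id = b.auth_id. A NULL in a compared column never satisfies the condition.
- a row (auth_id=7): no match → kept, b columns NULL.
- a row (auth_id=9): matches 2 b row(s) → 2 output row(s).
- a row (auth_id=7): no match → kept, b columns NULL.
- a row (auth_id=4): matches 1 b row(s) → 1 output row(s).
- a row (auth_id=7): no match → kept, b columns NULL.
- a row (auth_id=NULL): no match → kept, b columns NULL.
- a row (auth_id=7): no match → kept, b columns NULL.
After projecting and ordering:
a.auth_id | b.title | a.aname
4 | P24 | Zane
7 | NULL | Bob
7 | NULL | Judy
7 | NULL | Raj
7 | NULL | NULL
9 | P32 | Liam
9 | P5 | Liam
NULL | NULL | NULL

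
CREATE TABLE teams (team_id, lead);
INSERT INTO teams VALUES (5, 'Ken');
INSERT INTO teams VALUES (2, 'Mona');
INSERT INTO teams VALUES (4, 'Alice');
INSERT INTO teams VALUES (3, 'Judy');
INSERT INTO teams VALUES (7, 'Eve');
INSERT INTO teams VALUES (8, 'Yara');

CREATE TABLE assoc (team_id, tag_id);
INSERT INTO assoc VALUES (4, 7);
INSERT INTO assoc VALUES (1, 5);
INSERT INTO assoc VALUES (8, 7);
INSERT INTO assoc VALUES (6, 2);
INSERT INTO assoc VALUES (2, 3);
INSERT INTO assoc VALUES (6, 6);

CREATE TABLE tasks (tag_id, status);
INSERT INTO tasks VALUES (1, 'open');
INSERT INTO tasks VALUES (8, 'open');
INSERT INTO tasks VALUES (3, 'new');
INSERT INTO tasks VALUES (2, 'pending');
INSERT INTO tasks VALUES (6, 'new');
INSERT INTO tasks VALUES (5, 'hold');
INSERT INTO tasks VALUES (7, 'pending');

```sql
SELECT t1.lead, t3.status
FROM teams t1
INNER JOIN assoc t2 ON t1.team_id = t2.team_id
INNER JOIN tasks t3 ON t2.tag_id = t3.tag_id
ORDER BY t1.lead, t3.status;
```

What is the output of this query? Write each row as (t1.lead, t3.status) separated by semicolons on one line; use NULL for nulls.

Evaluate left to right. First `teams t1 INNER JOIN assoc t2` on team_id: 3 row(s).
Then INNER JOIN `tasks t3` on tag_id: keep only rows whose t2.tag_id appears in t3.

(Alice, pending); (Mona, new); (Yara, pending)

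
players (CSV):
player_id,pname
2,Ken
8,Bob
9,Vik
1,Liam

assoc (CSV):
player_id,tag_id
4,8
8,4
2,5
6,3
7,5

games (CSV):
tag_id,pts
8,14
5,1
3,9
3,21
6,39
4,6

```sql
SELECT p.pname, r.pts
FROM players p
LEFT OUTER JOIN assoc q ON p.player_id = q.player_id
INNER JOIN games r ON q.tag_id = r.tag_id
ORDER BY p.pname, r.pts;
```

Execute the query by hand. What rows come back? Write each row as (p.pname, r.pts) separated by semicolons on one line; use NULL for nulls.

(Bob, 6); (Ken, 1)

Step 1 — p LEFT JOIN q on player_id → 4 row(s).
Then INNER JOIN `games r` on tag_id: keep only rows whose q.tag_id appears in r.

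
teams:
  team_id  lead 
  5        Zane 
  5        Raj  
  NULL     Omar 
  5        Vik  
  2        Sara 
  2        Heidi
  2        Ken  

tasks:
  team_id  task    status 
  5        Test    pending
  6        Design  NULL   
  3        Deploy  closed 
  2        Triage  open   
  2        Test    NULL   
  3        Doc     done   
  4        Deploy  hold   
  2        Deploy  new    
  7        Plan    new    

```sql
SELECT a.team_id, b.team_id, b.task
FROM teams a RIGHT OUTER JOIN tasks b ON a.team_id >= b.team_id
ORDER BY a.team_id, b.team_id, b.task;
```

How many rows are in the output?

RIGHT JOIN keeps every row from `tasks`; unmatched rows get NULL for `teams`'s columns.
Matching on a.team_id >= b.team_id. A NULL in a compared column never satisfies the condition.
Matched pairs: 30; unmatched b rows kept: 2.
Total: 30 matched + 2 padded = 32 rows.

32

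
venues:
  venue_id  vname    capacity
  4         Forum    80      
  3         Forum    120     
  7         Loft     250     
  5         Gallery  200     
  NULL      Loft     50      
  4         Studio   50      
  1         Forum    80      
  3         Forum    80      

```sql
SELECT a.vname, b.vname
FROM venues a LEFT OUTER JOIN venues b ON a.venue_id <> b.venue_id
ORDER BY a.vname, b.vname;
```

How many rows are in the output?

39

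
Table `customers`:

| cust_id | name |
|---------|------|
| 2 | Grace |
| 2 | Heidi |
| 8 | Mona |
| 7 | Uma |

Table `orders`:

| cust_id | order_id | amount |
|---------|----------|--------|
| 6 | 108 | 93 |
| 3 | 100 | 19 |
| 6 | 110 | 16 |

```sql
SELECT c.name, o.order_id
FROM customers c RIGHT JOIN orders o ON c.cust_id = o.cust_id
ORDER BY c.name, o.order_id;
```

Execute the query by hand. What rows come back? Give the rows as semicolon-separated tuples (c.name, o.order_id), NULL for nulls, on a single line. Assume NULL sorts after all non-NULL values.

RIGHT JOIN keeps every row from `orders`; unmatched rows get NULL for `customers`'s columns.
Matching on c.cust_id = o.cust_id.
- cust_id=2: no matching o row.
- cust_id=2: no matching o row.
- cust_id=8: no matching o row.
- cust_id=7: no matching o row.
- plus 3 unmatched o row(s), each kept with NULL c columns.
After projecting and ordering:
c.name | o.order_id
NULL | 100
NULL | 108
NULL | 110

(NULL, 100); (NULL, 108); (NULL, 110)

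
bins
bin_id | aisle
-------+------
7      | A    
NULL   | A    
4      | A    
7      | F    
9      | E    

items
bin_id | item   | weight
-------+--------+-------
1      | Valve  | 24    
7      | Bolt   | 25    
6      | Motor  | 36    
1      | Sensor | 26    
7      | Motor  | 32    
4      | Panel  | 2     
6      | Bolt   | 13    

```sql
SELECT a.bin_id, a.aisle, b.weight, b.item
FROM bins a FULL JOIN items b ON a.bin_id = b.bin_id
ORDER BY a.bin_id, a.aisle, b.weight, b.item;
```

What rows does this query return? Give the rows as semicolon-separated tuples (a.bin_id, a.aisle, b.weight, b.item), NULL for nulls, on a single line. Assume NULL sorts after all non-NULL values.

(4, A, 2, Panel); (7, A, 25, Bolt); (7, A, 32, Motor); (7, F, 25, Bolt); (7, F, 32, Motor); (9, E, NULL, NULL); (NULL, A, NULL, NULL); (NULL, NULL, 13, Bolt); (NULL, NULL, 24, Valve); (NULL, NULL, 26, Sensor); (NULL, NULL, 36, Motor)

FULL OUTER JOIN keeps every row from both sides; unmatched rows get NULL for the other side's columns.
Matching on a.bin_id = b.bin_id. A NULL in a compared column never satisfies the condition.
Matched pairs: 5; unmatched a rows kept: 2; unmatched b rows kept: 4.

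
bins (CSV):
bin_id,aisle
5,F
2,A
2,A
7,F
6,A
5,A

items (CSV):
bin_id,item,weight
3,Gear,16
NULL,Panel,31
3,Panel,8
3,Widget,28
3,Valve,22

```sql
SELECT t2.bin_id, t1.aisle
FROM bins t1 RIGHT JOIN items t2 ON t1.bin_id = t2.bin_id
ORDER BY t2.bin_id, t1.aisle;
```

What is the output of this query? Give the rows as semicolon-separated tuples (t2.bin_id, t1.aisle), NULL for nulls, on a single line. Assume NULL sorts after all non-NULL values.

RIGHT JOIN keeps every row from `items`; unmatched rows get NULL for `bins`'s columns.
Matching on t1.bin_id = t2.bin_id. A NULL in a compared column never satisfies the condition.
Matched pairs: 0; unmatched t2 rows kept: 5.

(3, NULL); (3, NULL); (3, NULL); (3, NULL); (NULL, NULL)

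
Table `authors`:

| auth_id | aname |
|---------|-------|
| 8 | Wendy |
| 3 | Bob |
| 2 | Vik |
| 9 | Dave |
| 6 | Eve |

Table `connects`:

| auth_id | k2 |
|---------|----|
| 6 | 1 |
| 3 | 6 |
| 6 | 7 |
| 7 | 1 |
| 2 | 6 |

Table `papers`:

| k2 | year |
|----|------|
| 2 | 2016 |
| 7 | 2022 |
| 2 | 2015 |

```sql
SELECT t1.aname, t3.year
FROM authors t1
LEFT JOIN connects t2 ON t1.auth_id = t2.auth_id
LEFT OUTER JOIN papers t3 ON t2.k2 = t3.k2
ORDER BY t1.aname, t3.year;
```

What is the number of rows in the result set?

6

Step 1 — t1 LEFT JOIN t2 on auth_id → 6 row(s).
Then LEFT JOIN `papers t3` on k2: each of those 6 rows is kept; rows whose t2.k2 has no match in t3 get NULL for t3's columns.
Result: 6 row(s).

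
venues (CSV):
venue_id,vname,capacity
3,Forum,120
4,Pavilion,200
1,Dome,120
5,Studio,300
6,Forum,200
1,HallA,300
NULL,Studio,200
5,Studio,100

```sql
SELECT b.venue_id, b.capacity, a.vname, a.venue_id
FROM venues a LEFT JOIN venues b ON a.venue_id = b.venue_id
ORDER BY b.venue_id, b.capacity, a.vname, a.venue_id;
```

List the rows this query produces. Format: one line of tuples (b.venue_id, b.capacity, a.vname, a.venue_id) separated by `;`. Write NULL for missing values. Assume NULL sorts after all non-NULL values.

(1, 120, Dome, 1); (1, 120, HallA, 1); (1, 300, Dome, 1); (1, 300, HallA, 1); (3, 120, Forum, 3); (4, 200, Pavilion, 4); (5, 100, Studio, 5); (5, 100, Studio, 5); (5, 300, Studio, 5); (5, 300, Studio, 5); (6, 200, Forum, 6); (NULL, NULL, Studio, NULL)

LEFT JOIN keeps every row from `venues a`; unmatched rows get NULL for `venues b`'s columns.
Matching on a.venue_id = b.venue_id. A NULL in a compared column never satisfies the condition.
Matched pairs: 11; unmatched a rows kept: 1.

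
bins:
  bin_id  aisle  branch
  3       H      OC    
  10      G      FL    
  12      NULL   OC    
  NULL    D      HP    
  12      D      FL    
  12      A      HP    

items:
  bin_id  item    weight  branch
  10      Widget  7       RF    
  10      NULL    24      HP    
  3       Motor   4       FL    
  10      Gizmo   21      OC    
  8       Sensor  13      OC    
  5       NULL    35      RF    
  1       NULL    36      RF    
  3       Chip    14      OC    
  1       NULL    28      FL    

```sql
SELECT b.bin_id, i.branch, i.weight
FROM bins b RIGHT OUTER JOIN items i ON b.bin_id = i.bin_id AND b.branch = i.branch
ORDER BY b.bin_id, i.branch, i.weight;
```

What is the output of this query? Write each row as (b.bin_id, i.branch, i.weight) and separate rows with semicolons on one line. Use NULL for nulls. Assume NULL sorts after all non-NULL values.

(3, OC, 14); (NULL, FL, 4); (NULL, FL, 28); (NULL, HP, 24); (NULL, OC, 13); (NULL, OC, 21); (NULL, RF, 7); (NULL, RF, 35); (NULL, RF, 36)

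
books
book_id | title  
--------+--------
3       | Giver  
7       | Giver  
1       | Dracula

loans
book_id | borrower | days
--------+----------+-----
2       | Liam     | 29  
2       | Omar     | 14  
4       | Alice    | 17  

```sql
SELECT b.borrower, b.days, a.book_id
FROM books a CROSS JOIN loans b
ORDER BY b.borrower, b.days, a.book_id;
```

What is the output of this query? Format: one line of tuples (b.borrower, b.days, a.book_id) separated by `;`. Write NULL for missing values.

CROSS JOIN pairs every row of `books` with every row of `loans`: 3 × 3 = 9 rows.
After projecting and ordering:
b.borrower | b.days | a.book_id
Alice | 17 | 1
Alice | 17 | 3
Alice | 17 | 7
Liam | 29 | 1
Liam | 29 | 3
Liam | 29 | 7
Omar | 14 | 1
Omar | 14 | 3
Omar | 14 | 7

(Alice, 17, 1); (Alice, 17, 3); (Alice, 17, 7); (Liam, 29, 1); (Liam, 29, 3); (Liam, 29, 7); (Omar, 14, 1); (Omar, 14, 3); (Omar, 14, 7)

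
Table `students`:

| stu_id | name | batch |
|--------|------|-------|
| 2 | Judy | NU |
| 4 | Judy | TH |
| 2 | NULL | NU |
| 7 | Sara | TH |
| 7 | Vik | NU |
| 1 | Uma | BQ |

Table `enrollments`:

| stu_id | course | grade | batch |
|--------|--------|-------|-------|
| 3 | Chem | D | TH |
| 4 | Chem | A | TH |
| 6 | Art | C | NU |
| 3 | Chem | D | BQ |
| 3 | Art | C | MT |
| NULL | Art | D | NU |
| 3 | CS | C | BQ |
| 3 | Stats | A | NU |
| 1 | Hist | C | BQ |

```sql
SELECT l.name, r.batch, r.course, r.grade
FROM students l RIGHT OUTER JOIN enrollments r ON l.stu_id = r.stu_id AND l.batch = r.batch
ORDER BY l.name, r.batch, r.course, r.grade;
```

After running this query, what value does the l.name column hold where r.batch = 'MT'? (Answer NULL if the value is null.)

NULL

RIGHT JOIN keeps every row from `enrollments`; unmatched rows get NULL for `students`'s columns.
Matching on l.stu_id = r.stu_id AND l.batch = r.batch. A NULL in a compared column never satisfies the condition.
- l row (stu_id=2, batch=NU): no match.
- l row (stu_id=4, batch=TH): matches 1 r row(s) → 1 output row(s).
- l row (stu_id=2, batch=NU): no match.
- l row (stu_id=7, batch=TH): no match.
- l row (stu_id=7, batch=NU): no match.
- l row (stu_id=1, batch=BQ): matches 1 r row(s) → 1 output row(s).
- 7 r row(s) had no l match → kept, l columns NULL.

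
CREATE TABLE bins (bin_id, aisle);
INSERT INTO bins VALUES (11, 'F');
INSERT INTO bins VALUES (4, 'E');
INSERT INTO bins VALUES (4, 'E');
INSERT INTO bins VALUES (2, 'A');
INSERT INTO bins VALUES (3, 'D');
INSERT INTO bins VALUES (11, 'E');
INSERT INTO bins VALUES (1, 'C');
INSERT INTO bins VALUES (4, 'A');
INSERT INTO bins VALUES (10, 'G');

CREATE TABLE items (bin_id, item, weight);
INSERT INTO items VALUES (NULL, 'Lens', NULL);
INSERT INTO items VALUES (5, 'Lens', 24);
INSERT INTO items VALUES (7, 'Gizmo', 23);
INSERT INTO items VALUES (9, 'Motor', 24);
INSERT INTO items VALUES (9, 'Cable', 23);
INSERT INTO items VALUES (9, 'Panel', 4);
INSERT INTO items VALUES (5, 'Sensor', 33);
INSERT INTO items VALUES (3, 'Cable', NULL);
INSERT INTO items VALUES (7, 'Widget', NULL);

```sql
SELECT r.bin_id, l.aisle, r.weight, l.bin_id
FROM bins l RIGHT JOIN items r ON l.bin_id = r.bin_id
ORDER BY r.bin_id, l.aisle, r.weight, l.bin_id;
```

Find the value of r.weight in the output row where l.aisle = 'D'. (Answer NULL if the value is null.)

NULL

RIGHT JOIN keeps every row from `items`; unmatched rows get NULL for `bins`'s columns.
Matching on l.bin_id = r.bin_id. A NULL in a compared column never satisfies the condition.
- l (bin_id=11) has no partner in r.
- l (bin_id=4) has no partner in r.
- l (bin_id=4) has no partner in r.
- l (bin_id=2) has no partner in r.
- l (bin_id=3) pairs with 1 row(s) of r.
- l (bin_id=11) has no partner in r.
- l (bin_id=1) has no partner in r.
- l (bin_id=4) has no partner in r.
- l (bin_id=10) has no partner in r.
- 8 row(s) from r found no l partner → padded with NULL.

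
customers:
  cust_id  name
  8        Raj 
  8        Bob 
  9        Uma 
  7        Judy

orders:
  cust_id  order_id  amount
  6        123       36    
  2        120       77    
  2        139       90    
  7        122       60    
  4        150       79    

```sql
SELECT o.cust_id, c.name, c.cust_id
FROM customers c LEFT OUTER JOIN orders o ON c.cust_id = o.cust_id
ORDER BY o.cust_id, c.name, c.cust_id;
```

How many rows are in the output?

LEFT JOIN keeps every row from `customers`; unmatched rows get NULL for `orders`'s columns.
Matching on c.cust_id = o.cust_id.
- c[0] cust_id=8 → no match; kept with NULLs on the o side.
- c[1] cust_id=8 → no match; kept with NULLs on the o side.
- c[2] cust_id=9 → no match; kept with NULLs on the o side.
- c[3] cust_id=7 → 1 match(es) in o → 1 row(s).
Total: 1 matched + 3 padded = 4 rows.

4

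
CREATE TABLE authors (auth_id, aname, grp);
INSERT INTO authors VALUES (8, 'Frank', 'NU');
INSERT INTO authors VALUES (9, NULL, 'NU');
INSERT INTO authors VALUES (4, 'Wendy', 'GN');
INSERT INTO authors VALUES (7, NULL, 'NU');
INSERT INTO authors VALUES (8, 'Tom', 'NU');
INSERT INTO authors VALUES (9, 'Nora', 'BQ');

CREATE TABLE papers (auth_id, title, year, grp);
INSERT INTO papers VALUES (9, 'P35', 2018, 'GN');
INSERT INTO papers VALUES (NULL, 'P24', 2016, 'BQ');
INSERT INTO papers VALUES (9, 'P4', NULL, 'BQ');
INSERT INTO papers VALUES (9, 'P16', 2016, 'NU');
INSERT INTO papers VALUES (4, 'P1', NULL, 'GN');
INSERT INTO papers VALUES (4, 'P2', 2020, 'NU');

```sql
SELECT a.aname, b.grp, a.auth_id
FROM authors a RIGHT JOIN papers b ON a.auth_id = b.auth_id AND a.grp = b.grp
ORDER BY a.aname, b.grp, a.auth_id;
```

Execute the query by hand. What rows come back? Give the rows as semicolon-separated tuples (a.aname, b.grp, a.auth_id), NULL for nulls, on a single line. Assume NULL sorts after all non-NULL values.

RIGHT JOIN keeps every row from `papers`; unmatched rows get NULL for `authors`'s columns.
Matching on a.auth_id = b.auth_id AND a.grp = b.grp. A NULL in a compared column never satisfies the condition.
Matched pairs: 3; unmatched b rows kept: 3.

(Nora, BQ, 9); (Wendy, GN, 4); (NULL, BQ, NULL); (NULL, GN, NULL); (NULL, NU, 9); (NULL, NU, NULL)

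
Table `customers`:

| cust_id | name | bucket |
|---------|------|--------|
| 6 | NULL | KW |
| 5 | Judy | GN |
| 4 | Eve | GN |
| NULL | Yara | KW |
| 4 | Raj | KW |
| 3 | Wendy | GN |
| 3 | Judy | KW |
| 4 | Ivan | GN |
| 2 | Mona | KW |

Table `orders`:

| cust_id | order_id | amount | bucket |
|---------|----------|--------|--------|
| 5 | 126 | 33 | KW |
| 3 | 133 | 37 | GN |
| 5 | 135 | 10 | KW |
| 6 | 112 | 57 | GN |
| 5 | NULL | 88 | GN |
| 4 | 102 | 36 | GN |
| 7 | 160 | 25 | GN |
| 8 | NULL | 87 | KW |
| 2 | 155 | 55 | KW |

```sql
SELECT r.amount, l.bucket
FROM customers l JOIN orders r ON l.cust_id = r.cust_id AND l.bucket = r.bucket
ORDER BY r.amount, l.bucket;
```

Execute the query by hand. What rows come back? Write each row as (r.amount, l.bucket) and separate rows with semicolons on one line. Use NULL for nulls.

(36, GN); (36, GN); (37, GN); (55, KW); (88, GN)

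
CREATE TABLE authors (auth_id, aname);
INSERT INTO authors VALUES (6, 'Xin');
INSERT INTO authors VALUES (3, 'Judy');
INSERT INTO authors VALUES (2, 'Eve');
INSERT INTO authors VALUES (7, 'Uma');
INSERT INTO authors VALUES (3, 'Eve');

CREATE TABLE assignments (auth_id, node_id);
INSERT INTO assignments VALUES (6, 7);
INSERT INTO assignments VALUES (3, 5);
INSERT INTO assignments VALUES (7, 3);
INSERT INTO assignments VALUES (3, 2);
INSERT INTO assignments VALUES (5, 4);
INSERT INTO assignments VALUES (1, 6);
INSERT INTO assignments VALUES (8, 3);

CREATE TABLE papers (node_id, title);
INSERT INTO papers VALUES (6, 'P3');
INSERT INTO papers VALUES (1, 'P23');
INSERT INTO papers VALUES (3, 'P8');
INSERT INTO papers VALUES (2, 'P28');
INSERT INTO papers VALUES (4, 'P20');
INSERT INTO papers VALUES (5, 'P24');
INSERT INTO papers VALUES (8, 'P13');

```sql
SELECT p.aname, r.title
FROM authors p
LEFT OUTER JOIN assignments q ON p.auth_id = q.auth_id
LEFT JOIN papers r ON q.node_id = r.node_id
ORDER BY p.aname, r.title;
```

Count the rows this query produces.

7

Evaluate left to right. First `authors p LEFT JOIN assignments q` on auth_id: 7 row(s).
Then LEFT JOIN `papers r` on node_id: each of those 7 rows is kept; rows whose q.node_id has no match in r get NULL for r's columns.
Result: 7 row(s).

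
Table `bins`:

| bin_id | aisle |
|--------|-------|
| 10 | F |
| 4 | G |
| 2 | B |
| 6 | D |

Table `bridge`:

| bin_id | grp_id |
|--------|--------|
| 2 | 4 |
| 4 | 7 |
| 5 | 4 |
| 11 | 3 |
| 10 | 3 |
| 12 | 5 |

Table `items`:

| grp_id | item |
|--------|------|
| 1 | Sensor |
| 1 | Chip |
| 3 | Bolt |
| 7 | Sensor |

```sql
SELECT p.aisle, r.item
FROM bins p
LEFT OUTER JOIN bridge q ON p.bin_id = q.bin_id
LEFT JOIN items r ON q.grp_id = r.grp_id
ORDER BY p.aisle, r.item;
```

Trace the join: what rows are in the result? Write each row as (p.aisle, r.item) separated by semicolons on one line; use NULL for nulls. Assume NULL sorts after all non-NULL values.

Step 1 — p LEFT JOIN q on bin_id → 4 row(s).
Then LEFT JOIN `items r` on grp_id: each of those 4 rows is kept; rows whose q.grp_id has no match in r get NULL for r's columns.

(B, NULL); (D, NULL); (F, Bolt); (G, Sensor)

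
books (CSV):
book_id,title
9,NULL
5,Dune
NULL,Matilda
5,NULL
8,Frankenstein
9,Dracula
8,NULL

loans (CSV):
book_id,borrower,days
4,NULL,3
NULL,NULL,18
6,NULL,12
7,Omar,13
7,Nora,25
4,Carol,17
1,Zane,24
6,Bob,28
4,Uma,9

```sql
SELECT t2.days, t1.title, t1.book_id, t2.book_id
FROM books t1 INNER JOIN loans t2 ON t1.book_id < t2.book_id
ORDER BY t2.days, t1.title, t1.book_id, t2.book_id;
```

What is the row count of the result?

8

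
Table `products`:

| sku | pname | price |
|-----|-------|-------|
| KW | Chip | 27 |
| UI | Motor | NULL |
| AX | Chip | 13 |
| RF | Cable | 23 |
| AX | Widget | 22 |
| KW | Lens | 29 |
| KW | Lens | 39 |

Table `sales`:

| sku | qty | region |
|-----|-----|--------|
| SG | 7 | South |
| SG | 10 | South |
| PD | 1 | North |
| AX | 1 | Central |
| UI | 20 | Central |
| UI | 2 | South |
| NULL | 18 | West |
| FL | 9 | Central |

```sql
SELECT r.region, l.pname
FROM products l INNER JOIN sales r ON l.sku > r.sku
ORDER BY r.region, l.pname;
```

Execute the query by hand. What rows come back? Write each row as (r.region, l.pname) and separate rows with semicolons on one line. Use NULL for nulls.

INNER JOIN keeps only pairs where the ON condition holds.
Matching on l.sku > r.sku. A NULL in a compared column never satisfies the condition.
- l row (sku=KW): matches 2 r row(s) → 2 output row(s).
- l row (sku=UI): matches 5 r row(s) → 5 output row(s).
- l row (sku=AX): no match → dropped.
- l row (sku=RF): matches 3 r row(s) → 3 output row(s).
- l row (sku=AX): no match → dropped.
- l row (sku=KW): matches 2 r row(s) → 2 output row(s).
- l row (sku=KW): matches 2 r row(s) → 2 output row(s).

(Central, Cable); (Central, Cable); (Central, Chip); (Central, Chip); (Central, Lens); (Central, Lens); (Central, Lens); (Central, Lens); (Central, Motor); (Central, Motor); (North, Cable); (North, Motor); (South, Motor); (South, Motor)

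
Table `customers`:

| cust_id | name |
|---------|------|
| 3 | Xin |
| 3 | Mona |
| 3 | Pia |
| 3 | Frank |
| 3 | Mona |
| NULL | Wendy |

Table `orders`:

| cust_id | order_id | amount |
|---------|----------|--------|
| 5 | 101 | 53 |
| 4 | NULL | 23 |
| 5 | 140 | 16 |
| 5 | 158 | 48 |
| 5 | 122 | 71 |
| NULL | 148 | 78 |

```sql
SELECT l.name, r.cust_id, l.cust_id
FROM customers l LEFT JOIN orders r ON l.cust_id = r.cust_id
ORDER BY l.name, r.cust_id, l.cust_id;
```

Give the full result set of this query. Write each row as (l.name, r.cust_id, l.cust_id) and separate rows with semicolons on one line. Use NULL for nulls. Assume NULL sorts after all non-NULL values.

(Frank, NULL, 3); (Mona, NULL, 3); (Mona, NULL, 3); (Pia, NULL, 3); (Wendy, NULL, NULL); (Xin, NULL, 3)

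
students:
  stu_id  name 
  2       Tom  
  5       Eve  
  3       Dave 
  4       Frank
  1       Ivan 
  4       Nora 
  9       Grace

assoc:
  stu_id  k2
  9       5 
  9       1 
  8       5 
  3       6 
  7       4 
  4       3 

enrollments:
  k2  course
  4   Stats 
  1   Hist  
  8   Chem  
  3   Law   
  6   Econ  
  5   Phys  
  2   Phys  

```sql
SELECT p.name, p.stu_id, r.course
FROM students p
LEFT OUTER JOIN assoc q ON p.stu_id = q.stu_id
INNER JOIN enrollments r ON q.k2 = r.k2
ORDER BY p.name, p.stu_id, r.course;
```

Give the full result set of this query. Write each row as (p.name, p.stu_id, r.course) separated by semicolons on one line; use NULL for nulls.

Joins associate left-to-right: students LEFT JOIN assoc on stu_id gives 8 intermediate row(s).
Then INNER JOIN `enrollments r` on k2: keep only rows whose q.k2 appears in r.

(Dave, 3, Econ); (Frank, 4, Law); (Grace, 9, Hist); (Grace, 9, Phys); (Nora, 4, Law)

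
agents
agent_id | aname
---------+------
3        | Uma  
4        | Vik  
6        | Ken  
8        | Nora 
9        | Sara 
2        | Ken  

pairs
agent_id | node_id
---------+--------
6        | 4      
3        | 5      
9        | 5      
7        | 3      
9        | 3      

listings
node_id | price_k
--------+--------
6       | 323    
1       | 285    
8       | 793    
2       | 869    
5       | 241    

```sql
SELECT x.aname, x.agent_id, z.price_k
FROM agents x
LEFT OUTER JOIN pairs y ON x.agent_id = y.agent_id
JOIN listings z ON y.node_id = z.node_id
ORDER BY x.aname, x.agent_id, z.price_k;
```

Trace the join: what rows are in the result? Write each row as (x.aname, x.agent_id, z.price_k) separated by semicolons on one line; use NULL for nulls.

(Sara, 9, 241); (Uma, 3, 241)

Evaluate left to right. First `agents x LEFT JOIN pairs y` on agent_id: 7 row(s).
Then INNER JOIN `listings z` on node_id: keep only rows whose y.node_id appears in z.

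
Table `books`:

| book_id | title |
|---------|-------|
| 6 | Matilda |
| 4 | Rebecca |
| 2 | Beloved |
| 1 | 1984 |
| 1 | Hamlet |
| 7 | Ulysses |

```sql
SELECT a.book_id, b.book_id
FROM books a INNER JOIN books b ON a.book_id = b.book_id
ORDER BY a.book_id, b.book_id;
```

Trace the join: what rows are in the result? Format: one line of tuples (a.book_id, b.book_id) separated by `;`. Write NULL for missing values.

INNER JOIN keeps only pairs where the ON condition holds.
Matching on a.book_id = b.book_id.
- book_id=6: 1 matching b row(s), so 1 row(s) emitted.
- book_id=4: 1 matching b row(s), so 1 row(s) emitted.
- book_id=2: 1 matching b row(s), so 1 row(s) emitted.
- book_id=1: 2 matching b row(s), so 2 row(s) emitted.
- book_id=1: 2 matching b row(s), so 2 row(s) emitted.
- book_id=7: 1 matching b row(s), so 1 row(s) emitted.
After projecting and ordering:
a.book_id | b.book_id
1 | 1
1 | 1
1 | 1
1 | 1
2 | 2
4 | 4
6 | 6
7 | 7

(1, 1); (1, 1); (1, 1); (1, 1); (2, 2); (4, 4); (6, 6); (7, 7)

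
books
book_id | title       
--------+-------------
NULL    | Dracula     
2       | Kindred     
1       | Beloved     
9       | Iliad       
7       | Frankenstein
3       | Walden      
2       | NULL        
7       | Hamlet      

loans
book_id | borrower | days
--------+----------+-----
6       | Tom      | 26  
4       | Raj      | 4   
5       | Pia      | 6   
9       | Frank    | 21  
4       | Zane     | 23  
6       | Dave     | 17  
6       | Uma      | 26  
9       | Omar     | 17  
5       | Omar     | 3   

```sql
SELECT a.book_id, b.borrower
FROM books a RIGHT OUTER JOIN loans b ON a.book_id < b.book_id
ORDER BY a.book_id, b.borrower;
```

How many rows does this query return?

RIGHT JOIN keeps every row from `loans`; unmatched rows get NULL for `books`'s columns.
Matching on a.book_id < b.book_id. A NULL in a compared column never satisfies the condition.
- a[0] book_id=NULL → no match.
- a[1] book_id=2 → 9 match(es) in b → 9 row(s).
- a[2] book_id=1 → 9 match(es) in b → 9 row(s).
- a[3] book_id=9 → no match.
- a[4] book_id=7 → 2 match(es) in b → 2 row(s).
- a[5] book_id=3 → 9 match(es) in b → 9 row(s).
- a[6] book_id=2 → 9 match(es) in b → 9 row(s).
- a[7] book_id=7 → 2 match(es) in b → 2 row(s).
- every b row matched at least one a row.
Total: 40 rows.

40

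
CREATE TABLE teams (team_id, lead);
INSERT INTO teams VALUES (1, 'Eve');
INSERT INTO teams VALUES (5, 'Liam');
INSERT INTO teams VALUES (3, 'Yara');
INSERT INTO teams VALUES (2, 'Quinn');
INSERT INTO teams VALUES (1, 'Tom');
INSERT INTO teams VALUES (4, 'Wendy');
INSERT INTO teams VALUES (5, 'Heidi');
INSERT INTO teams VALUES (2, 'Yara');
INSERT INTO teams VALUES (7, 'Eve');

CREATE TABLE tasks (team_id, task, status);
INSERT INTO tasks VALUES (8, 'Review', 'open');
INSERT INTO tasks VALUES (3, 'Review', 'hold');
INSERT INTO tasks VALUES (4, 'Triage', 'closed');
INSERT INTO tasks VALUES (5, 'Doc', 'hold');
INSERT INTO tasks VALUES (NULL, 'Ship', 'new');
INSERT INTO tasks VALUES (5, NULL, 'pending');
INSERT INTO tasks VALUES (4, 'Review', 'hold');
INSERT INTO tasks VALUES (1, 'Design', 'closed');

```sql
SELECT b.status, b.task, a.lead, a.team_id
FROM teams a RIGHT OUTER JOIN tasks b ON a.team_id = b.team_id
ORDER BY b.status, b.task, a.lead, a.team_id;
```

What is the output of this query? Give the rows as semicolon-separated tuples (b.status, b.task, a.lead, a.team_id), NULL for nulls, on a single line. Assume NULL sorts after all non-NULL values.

(closed, Design, Eve, 1); (closed, Design, Tom, 1); (closed, Triage, Wendy, 4); (hold, Doc, Heidi, 5); (hold, Doc, Liam, 5); (hold, Review, Wendy, 4); (hold, Review, Yara, 3); (new, Ship, NULL, NULL); (open, Review, NULL, NULL); (pending, NULL, Heidi, 5); (pending, NULL, Liam, 5)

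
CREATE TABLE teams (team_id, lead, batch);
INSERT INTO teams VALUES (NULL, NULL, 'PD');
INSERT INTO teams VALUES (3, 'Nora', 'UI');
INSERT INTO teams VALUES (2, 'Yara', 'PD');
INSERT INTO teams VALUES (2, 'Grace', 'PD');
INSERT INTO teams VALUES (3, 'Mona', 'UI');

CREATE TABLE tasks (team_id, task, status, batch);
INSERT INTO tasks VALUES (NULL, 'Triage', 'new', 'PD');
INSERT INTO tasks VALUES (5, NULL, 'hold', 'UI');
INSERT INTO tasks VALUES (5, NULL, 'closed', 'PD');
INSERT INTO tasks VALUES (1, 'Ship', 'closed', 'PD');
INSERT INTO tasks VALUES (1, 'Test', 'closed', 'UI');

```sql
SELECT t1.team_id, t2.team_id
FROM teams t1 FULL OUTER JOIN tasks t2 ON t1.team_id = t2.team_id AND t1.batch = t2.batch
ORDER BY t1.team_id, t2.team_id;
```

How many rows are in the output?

10

FULL OUTER JOIN keeps every row from both sides; unmatched rows get NULL for the other side's columns.
Matching on t1.team_id = t2.team_id AND t1.batch = t2.batch. A NULL in a compared column never satisfies the condition.
Matched pairs: 0; unmatched t1 rows kept: 5; unmatched t2 rows kept: 5.
Total: 0 matched + 10 padded = 10 rows.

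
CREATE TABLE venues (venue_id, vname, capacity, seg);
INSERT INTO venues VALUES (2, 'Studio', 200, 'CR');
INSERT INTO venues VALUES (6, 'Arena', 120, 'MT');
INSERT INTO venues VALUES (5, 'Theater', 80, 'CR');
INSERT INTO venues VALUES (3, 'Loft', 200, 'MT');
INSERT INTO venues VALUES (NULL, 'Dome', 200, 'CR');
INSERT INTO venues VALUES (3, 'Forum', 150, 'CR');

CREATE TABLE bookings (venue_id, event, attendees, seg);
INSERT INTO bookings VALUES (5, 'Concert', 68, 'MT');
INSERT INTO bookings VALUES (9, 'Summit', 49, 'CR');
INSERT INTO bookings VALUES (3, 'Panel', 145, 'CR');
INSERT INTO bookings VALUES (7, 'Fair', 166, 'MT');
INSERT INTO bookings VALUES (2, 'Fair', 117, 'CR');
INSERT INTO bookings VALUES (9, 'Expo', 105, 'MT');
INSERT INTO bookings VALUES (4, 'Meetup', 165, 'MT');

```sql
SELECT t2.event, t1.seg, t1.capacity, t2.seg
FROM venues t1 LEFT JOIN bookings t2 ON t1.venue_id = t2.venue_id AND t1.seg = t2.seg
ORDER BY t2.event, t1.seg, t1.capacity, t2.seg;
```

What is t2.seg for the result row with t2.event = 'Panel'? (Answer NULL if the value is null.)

CR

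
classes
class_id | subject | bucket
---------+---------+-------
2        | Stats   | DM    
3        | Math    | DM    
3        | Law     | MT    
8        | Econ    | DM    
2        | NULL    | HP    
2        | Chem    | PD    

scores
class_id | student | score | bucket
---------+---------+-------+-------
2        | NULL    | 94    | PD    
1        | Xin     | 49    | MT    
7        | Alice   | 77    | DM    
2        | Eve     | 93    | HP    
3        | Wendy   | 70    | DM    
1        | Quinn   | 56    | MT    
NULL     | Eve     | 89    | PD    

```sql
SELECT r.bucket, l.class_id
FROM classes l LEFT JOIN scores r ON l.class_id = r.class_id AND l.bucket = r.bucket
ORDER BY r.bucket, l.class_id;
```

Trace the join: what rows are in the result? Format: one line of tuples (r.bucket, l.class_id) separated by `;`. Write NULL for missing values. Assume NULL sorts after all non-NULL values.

(DM, 3); (HP, 2); (PD, 2); (NULL, 2); (NULL, 3); (NULL, 8)

LEFT JOIN keeps every row from `classes`; unmatched rows get NULL for `scores`'s columns.
Matching on l.class_id = r.class_id AND l.bucket = r.bucket. A NULL in a compared column never satisfies the condition.
- l (class_id=2, bucket=DM) has no partner → padded with NULL.
- l (class_id=3, bucket=DM) pairs with 1 row(s) of r.
- l (class_id=3, bucket=MT) has no partner → padded with NULL.
- l (class_id=8, bucket=DM) has no partner → padded with NULL.
- l (class_id=2, bucket=HP) pairs with 1 row(s) of r.
- l (class_id=2, bucket=PD) pairs with 1 row(s) of r.
After projecting and ordering:
r.bucket | l.class_id
DM | 3
HP | 2
PD | 2
NULL | 2
NULL | 3
NULL | 8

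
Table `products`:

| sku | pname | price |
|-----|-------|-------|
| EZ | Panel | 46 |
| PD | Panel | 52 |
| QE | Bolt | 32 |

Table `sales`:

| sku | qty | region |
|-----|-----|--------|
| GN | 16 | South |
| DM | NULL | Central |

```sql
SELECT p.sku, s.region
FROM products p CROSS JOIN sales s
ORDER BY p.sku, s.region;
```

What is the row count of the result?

6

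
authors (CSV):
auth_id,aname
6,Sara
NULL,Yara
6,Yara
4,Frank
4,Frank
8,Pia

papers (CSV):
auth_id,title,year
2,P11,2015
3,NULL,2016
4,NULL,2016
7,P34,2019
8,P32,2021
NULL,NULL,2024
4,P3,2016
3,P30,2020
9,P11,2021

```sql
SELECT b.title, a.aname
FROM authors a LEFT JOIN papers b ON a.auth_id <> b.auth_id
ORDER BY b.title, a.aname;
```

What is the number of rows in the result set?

LEFT JOIN keeps every row from `authors`; unmatched rows get NULL for `papers`'s columns.
Matching on a.auth_id <> b.auth_id. A NULL in a compared column never satisfies the condition.
- a[0] auth_id=6 → 8 match(es) in b → 8 row(s).
- a[1] auth_id=NULL → no match; kept with NULLs on the b side.
- a[2] auth_id=6 → 8 match(es) in b → 8 row(s).
- a[3] auth_id=4 → 6 match(es) in b → 6 row(s).
- a[4] auth_id=4 → 6 match(es) in b → 6 row(s).
- a[5] auth_id=8 → 7 match(es) in b → 7 row(s).
Total: 35 matched + 1 padded = 36 rows.

36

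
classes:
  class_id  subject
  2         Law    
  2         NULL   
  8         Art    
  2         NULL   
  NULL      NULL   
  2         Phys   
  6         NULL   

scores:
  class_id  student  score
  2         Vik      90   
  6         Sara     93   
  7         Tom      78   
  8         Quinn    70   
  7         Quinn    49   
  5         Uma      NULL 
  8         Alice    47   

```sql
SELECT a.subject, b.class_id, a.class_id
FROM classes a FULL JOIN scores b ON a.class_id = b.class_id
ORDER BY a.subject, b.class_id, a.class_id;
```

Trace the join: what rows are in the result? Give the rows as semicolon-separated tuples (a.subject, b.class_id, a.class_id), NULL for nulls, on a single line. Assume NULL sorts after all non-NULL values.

(Art, 8, 8); (Art, 8, 8); (Law, 2, 2); (Phys, 2, 2); (NULL, 2, 2); (NULL, 2, 2); (NULL, 5, NULL); (NULL, 6, 6); (NULL, 7, NULL); (NULL, 7, NULL); (NULL, NULL, NULL)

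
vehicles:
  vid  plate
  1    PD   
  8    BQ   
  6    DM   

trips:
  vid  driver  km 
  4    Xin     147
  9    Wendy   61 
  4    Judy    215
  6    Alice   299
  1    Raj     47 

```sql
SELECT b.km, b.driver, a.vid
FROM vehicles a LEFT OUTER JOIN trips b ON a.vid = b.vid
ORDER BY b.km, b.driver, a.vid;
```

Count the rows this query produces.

LEFT JOIN keeps every row from `vehicles`; unmatched rows get NULL for `trips`'s columns.
Matching on a.vid = b.vid.
- vid=1: 1 matching b row(s), so 1 row(s) emitted.
- vid=8: no b row matches, row kept with b columns NULL.
- vid=6: 1 matching b row(s), so 1 row(s) emitted.
Total: 2 matched + 1 padded = 3 rows.

3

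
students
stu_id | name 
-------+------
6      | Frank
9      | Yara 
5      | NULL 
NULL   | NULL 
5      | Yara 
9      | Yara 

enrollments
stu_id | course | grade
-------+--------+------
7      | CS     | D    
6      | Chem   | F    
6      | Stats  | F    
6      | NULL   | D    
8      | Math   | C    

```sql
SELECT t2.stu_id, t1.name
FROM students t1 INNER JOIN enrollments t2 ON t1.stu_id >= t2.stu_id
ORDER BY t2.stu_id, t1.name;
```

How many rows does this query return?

INNER JOIN keeps only pairs where the ON condition holds.
Matching on t1.stu_id >= t2.stu_id. A NULL in a compared column never satisfies the condition.
Matched pairs: 13.
Total: 13 rows.

13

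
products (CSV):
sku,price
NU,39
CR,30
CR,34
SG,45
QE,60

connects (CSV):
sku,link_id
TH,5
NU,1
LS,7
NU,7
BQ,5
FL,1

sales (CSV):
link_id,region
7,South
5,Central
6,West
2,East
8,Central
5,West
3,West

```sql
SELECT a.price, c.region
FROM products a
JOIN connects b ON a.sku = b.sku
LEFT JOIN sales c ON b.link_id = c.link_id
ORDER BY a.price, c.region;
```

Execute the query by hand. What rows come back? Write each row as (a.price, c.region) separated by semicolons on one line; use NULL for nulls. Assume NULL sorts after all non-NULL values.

(39, South); (39, NULL)

Evaluate left to right. First `products a INNER JOIN connects b` on sku: 2 row(s).
Then LEFT JOIN `sales c` on link_id: each of those 2 rows is kept; rows whose b.link_id has no match in c get NULL for c's columns.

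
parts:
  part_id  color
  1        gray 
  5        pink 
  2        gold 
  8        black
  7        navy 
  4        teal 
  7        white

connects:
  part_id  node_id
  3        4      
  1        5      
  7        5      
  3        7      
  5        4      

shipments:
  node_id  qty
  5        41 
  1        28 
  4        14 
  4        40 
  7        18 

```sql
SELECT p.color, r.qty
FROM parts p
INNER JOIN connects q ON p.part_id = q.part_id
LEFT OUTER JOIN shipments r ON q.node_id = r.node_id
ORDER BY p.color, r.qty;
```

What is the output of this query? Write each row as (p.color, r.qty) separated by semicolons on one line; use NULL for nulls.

(gray, 41); (navy, 41); (pink, 14); (pink, 40); (white, 41)

Evaluate left to right. First `parts p INNER JOIN connects q` on part_id: 4 row(s).
Then LEFT JOIN `shipments r` on node_id: each of those 4 rows is kept; rows whose q.node_id has no match in r get NULL for r's columns.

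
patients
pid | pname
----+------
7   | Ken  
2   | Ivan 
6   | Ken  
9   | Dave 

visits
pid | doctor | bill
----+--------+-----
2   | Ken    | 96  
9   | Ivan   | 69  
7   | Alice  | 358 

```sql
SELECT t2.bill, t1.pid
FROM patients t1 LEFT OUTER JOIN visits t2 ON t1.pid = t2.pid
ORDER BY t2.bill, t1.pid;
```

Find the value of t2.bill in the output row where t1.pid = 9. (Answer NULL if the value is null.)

69

LEFT JOIN keeps every row from `patients`; unmatched rows get NULL for `visits`'s columns.
Matching on t1.pid = t2.pid.
Matched pairs: 3; unmatched t1 rows kept: 1.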